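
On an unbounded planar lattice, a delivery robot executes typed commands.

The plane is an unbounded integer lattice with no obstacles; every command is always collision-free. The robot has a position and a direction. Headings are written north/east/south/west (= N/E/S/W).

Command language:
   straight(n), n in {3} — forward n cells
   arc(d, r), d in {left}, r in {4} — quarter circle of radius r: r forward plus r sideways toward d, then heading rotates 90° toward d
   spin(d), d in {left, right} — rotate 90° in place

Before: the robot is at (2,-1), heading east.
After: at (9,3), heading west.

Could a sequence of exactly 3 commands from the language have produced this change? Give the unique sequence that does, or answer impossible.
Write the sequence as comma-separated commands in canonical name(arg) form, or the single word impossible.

key: running spin(left) before straight(3) would end elsewhere — order is forced
begin: at (2,-1), heading east
t=1 straight(3) ⇒ at (5,-1), heading east
t=2 arc(left, 4) ⇒ at (9,3), heading north
t=3 spin(left) ⇒ at (9,3), heading west
no rival 3-sequence matches.

straight(3), arc(left, 4), spin(left)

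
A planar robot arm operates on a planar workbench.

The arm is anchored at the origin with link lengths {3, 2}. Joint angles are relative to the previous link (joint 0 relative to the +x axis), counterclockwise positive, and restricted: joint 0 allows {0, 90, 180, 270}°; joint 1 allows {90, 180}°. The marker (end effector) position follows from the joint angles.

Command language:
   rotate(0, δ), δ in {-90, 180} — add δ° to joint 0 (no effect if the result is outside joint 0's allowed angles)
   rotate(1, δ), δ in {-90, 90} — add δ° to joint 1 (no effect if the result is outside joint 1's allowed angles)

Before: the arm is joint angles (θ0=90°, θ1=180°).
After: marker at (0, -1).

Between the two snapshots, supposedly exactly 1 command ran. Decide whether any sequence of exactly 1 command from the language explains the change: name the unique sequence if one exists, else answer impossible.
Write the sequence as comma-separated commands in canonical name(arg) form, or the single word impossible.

t0: joint angles (θ0=90°, θ1=180°)
[1] after rotate(0, 180): joint angles (θ0=270°, θ1=180°)
all 4 alternatives checked — unique.

rotate(0, 180)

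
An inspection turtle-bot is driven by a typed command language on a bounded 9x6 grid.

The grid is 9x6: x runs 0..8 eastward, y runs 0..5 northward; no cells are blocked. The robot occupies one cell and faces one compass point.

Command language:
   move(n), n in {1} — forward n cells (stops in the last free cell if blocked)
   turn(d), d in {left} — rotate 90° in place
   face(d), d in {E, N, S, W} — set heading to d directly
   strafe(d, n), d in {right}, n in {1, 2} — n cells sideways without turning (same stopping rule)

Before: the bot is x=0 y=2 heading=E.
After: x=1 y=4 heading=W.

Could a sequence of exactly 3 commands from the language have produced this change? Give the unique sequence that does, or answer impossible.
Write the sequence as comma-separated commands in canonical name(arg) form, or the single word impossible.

key: cell and facing (now W) both changed — the 3 commands mix motion and turning
from: x=0 y=2 heading=E
[1] after move(1): x=1 y=2 heading=E
[2] after face(W): x=1 y=2 heading=W
[3] after strafe(right, 2): x=1 y=4 heading=W
no rival 3-sequence matches.

move(1), face(W), strafe(right, 2)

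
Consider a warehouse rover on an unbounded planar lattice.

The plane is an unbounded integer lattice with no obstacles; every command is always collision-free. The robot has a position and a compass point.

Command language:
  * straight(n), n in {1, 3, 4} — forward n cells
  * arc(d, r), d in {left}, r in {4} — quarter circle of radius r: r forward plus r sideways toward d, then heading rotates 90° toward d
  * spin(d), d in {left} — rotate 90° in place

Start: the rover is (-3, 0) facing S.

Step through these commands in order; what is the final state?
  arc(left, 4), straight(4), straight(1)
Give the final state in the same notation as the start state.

(6, -4) facing E

from: (-3, 0) facing S
t=1 arc(left, 4) ⇒ (1, -4) facing E
t=2 straight(4) ⇒ (5, -4) facing E
t=3 straight(1) ⇒ (6, -4) facing E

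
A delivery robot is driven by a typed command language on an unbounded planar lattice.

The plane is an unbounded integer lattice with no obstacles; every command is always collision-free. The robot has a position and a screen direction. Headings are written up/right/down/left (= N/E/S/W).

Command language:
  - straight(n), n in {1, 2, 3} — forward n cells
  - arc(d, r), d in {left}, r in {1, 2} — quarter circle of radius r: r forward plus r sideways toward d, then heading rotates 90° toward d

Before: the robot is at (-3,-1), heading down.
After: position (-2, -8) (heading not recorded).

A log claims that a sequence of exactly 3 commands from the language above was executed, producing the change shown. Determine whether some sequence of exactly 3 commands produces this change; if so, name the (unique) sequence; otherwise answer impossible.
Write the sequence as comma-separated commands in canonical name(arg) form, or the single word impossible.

straight(3), straight(3), arc(left, 1)

key: running arc(left, 1) before straight(3) would end elsewhere — order is forced
from: at (-3,-1), heading down
step 1 (straight(3)): at (-3,-4), heading down
step 2 (straight(3)): at (-3,-7), heading down
step 3 (arc(left, 1)): at (-2,-8), heading right
uniquely the one of 125 3-step routes that fits.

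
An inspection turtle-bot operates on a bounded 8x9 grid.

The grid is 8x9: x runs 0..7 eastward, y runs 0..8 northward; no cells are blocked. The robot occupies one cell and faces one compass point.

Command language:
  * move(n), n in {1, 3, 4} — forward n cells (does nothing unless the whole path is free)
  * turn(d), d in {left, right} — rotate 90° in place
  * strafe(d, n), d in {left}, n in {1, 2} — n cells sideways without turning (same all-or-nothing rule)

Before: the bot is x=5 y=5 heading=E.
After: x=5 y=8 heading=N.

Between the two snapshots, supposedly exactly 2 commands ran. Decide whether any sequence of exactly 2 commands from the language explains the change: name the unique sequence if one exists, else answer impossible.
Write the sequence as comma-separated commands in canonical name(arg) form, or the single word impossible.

key: position moved to (5,8) AND the heading swung to N — translation plus rotation needed
initial: x=5 y=5 heading=E
[1] after turn(left): x=5 y=5 heading=N
[2] after move(3): x=5 y=8 heading=N
uniquely the one of 49 2-step routes that fits.

turn(left), move(3)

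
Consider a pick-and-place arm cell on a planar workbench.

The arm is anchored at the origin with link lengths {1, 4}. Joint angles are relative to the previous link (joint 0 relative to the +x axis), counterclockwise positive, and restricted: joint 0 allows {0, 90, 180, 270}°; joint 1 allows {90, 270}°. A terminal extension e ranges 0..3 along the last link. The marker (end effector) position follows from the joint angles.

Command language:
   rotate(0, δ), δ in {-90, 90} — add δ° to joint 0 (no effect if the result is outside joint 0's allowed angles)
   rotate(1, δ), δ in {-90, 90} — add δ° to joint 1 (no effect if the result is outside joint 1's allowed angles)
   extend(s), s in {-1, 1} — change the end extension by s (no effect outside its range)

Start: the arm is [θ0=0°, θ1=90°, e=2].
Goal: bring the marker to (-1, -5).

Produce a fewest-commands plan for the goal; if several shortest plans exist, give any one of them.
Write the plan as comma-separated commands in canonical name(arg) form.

rotate(0, 90), rotate(0, 90), extend(-1)

initial: [θ0=0°, θ1=90°, e=2]
[1] after rotate(0, 90): [θ0=90°, θ1=90°, e=2]
[2] after rotate(0, 90): [θ0=180°, θ1=90°, e=2]
[3] after extend(-1): [θ0=180°, θ1=90°, e=1]
shorter routes all fall short; 3 is best.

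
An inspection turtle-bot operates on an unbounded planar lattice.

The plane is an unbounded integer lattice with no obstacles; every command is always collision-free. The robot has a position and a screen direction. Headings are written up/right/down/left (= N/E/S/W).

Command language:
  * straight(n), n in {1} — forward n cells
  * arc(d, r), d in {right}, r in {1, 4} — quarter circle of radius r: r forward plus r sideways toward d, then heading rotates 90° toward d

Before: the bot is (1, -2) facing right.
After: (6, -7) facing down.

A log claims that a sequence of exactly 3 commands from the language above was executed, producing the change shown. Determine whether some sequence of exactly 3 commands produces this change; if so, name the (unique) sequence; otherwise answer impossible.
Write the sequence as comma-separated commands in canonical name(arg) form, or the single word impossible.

straight(1), arc(right, 4), straight(1)

key: cell and facing (now S) both changed — the 3 commands mix motion and turning
from: (1, -2) facing right
[1] after straight(1): (2, -2) facing right
[2] after arc(right, 4): (6, -6) facing down
[3] after straight(1): (6, -7) facing down
uniquely the one of 27 3-step routes that fits.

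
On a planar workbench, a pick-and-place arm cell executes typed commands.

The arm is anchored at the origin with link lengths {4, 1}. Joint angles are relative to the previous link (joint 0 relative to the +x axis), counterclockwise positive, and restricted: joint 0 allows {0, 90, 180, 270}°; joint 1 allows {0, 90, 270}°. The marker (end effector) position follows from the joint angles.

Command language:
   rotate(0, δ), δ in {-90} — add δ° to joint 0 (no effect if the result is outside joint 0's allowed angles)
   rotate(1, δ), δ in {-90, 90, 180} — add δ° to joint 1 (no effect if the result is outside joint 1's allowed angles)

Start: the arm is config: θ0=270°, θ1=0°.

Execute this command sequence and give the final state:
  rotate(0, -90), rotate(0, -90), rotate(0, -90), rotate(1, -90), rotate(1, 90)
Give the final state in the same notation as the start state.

config: θ0=0°, θ1=0°

from: config: θ0=270°, θ1=0°
[1] after rotate(0, -90): config: θ0=180°, θ1=0°
[2] after rotate(0, -90): config: θ0=90°, θ1=0°
[3] after rotate(0, -90): config: θ0=0°, θ1=0°
[4] after rotate(1, -90): config: θ0=0°, θ1=270°
[5] after rotate(1, 90): config: θ0=0°, θ1=0°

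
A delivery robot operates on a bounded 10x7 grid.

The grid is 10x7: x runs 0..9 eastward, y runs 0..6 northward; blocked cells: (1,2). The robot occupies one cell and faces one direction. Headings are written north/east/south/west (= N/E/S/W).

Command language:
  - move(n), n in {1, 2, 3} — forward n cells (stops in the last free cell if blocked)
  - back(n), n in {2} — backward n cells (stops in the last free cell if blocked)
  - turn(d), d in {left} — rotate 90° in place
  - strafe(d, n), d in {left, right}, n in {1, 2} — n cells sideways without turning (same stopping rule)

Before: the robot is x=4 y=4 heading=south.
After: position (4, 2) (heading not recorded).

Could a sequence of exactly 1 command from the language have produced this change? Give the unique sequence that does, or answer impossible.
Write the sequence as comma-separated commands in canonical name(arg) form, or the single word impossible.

begin: x=4 y=4 heading=south
[1] after move(2): x=4 y=2 heading=south
uniquely the one of 9 1-step routes that fits.

move(2)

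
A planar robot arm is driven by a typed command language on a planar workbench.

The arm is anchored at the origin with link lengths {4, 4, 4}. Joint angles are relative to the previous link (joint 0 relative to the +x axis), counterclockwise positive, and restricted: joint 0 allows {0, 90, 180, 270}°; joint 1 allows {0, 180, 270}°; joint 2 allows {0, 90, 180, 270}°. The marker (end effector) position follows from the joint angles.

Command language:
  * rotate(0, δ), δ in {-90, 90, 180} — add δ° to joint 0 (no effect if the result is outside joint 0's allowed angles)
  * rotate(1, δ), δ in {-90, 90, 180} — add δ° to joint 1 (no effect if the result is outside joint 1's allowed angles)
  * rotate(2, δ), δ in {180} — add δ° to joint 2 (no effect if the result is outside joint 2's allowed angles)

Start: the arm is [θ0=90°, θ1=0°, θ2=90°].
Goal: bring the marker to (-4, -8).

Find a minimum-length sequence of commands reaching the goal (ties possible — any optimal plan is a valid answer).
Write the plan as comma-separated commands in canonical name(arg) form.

from: [θ0=90°, θ1=0°, θ2=90°]
1. rotate(2, 180) → [θ0=90°, θ1=0°, θ2=270°]
2. rotate(0, 180) → [θ0=270°, θ1=0°, θ2=270°]
nothing shorter than 2 reaches the goal.

rotate(2, 180), rotate(0, 180)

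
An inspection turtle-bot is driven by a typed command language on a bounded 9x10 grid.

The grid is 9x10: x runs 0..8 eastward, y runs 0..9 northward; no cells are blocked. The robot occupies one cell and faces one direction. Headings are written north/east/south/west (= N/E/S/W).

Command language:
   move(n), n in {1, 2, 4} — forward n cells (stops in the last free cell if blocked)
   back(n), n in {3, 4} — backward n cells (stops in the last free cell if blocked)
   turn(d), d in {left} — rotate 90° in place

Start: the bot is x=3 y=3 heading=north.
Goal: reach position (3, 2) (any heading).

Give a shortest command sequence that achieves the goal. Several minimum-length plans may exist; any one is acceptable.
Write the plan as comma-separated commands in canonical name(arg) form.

start: x=3 y=3 heading=north
t=1 back(4) ⇒ x=3 y=0 heading=north
t=2 move(2) ⇒ x=3 y=2 heading=north
shorter routes all fall short; 2 is best.

back(4), move(2)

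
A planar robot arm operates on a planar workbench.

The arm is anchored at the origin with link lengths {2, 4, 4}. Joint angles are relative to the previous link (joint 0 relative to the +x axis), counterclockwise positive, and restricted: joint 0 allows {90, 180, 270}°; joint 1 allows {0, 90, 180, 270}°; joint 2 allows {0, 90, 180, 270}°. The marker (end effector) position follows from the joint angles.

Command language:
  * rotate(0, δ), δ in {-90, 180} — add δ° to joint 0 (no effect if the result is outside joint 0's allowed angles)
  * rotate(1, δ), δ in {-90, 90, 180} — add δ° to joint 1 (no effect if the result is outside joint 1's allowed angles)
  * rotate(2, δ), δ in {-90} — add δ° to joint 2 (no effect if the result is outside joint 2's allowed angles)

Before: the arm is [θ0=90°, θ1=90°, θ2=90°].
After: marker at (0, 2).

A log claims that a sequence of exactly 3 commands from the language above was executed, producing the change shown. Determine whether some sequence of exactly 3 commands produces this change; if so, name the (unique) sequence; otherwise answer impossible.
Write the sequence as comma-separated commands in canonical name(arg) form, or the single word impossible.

rotate(2, -90), rotate(2, -90), rotate(2, -90)

start: [θ0=90°, θ1=90°, θ2=90°]
1. rotate(2, -90) → [θ0=90°, θ1=90°, θ2=0°]
2. rotate(2, -90) → [θ0=90°, θ1=90°, θ2=270°]
3. rotate(2, -90) → [θ0=90°, θ1=90°, θ2=180°]
no rival 3-sequence matches.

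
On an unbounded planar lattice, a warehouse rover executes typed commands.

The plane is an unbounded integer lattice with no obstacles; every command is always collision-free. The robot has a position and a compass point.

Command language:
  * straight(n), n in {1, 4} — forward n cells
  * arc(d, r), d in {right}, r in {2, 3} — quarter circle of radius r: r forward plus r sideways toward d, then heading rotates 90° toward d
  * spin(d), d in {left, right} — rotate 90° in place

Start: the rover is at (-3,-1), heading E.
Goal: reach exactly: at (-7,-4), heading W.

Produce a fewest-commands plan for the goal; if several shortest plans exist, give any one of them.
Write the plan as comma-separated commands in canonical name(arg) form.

from: at (-3,-1), heading E
[1] after spin(right): at (-3,-1), heading S
[2] after arc(right, 3): at (-6,-4), heading W
[3] after straight(1): at (-7,-4), heading W
minimal: 3 command(s), checked below 3.

spin(right), arc(right, 3), straight(1)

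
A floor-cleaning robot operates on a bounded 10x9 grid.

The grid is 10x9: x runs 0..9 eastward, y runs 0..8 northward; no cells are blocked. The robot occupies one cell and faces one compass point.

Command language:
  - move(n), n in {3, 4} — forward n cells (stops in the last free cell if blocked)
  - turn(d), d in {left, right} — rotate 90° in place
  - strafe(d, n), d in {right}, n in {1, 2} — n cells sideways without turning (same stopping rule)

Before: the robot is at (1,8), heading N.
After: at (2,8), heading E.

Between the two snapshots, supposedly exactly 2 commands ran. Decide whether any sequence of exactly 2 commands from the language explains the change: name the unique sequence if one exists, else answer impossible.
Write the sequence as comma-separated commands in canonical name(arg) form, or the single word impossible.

key: running turn(right) before strafe(right, 1) would end elsewhere — order is forced
begin: at (1,8), heading N
t=1 strafe(right, 1) ⇒ at (2,8), heading N
t=2 turn(right) ⇒ at (2,8), heading E
uniquely the one of 36 2-step routes that fits.

strafe(right, 1), turn(right)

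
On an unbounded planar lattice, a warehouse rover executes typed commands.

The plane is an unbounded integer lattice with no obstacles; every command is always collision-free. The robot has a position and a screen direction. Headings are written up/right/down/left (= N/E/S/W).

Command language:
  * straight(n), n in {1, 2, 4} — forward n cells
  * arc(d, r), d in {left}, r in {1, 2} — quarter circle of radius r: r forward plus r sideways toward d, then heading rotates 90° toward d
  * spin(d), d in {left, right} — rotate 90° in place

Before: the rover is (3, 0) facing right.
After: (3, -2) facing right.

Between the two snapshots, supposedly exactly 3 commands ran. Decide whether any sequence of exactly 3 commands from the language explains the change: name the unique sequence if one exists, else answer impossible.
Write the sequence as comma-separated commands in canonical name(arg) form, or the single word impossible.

spin(right), straight(2), spin(left)

key: heading stays E — rotations cancel among the 3 commands
initial: (3, 0) facing right
step 1 (spin(right)): (3, 0) facing down
step 2 (straight(2)): (3, -2) facing down
step 3 (spin(left)): (3, -2) facing right
all 343 alternatives checked — unique.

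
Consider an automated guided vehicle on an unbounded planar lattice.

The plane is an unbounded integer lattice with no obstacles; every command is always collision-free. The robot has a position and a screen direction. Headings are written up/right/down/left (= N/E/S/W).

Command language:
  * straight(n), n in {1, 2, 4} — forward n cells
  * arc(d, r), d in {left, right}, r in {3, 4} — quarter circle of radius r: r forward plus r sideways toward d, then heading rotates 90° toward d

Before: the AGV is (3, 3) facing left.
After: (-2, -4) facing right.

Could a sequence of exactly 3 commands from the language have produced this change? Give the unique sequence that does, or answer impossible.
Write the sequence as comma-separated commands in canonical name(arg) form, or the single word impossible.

straight(4), arc(left, 4), arc(left, 3)

key: running arc(left, 3) before straight(4) would end elsewhere — order is forced
begin: (3, 3) facing left
t=1 straight(4) ⇒ (-1, 3) facing left
t=2 arc(left, 4) ⇒ (-5, -1) facing down
t=3 arc(left, 3) ⇒ (-2, -4) facing right
uniquely the one of 343 3-step routes that fits.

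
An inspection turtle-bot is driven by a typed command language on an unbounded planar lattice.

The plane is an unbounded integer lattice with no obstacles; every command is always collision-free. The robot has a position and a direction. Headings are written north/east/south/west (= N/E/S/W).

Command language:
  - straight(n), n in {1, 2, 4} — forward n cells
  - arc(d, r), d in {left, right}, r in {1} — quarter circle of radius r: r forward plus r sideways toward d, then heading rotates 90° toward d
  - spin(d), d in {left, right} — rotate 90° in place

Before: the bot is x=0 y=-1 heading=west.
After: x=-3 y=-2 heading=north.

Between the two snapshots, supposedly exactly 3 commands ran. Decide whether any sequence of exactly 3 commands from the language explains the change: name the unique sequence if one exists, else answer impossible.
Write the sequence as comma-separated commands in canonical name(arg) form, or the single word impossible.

key: position moved to (-3,-2) AND the heading swung to N — translation plus rotation needed
begin: x=0 y=-1 heading=west
step 1 (arc(left, 1)): x=-1 y=-2 heading=south
step 2 (arc(right, 1)): x=-2 y=-3 heading=west
step 3 (arc(right, 1)): x=-3 y=-2 heading=north
uniquely the one of 343 3-step routes that fits.

arc(left, 1), arc(right, 1), arc(right, 1)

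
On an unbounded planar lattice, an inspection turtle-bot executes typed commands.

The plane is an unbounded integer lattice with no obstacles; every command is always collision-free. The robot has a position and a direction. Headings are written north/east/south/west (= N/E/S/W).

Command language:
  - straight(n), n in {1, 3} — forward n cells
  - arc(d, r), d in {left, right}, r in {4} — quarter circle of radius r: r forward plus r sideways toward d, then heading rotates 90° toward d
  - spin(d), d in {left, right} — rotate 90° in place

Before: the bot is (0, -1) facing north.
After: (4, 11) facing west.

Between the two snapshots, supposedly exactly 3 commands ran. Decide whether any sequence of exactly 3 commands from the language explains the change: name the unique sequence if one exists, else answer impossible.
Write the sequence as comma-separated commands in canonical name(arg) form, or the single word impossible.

arc(right, 4), arc(left, 4), arc(left, 4)

key: running arc(left, 4) before arc(right, 4) would end elsewhere — order is forced
t0: (0, -1) facing north
t=1 arc(right, 4) ⇒ (4, 3) facing east
t=2 arc(left, 4) ⇒ (8, 7) facing north
t=3 arc(left, 4) ⇒ (4, 11) facing west
all 216 alternatives checked — unique.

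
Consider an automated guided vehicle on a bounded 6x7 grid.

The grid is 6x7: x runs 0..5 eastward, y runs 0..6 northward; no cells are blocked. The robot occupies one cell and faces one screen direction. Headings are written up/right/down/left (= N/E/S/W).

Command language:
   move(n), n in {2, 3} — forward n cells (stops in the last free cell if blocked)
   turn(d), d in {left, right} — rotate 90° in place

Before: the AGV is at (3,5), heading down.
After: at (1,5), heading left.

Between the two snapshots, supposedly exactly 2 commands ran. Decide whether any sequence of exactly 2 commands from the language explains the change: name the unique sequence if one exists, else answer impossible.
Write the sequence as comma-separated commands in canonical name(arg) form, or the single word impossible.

turn(right), move(2)

key: order matters: swapping turn(right) and move(2) lands elsewhere
initial: at (3,5), heading down
step 1 (turn(right)): at (3,5), heading left
step 2 (move(2)): at (1,5), heading left
no rival 2-sequence matches.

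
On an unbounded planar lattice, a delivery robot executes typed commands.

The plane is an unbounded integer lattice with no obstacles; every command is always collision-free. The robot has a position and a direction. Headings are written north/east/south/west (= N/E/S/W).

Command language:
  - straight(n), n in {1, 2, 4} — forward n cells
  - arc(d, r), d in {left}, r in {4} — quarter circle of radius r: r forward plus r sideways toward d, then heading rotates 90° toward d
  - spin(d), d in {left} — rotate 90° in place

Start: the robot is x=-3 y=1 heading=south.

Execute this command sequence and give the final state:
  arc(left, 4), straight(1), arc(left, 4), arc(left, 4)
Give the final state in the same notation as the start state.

x=2 y=5 heading=west

initial: x=-3 y=1 heading=south
1. arc(left, 4) → x=1 y=-3 heading=east
2. straight(1) → x=2 y=-3 heading=east
3. arc(left, 4) → x=6 y=1 heading=north
4. arc(left, 4) → x=2 y=5 heading=west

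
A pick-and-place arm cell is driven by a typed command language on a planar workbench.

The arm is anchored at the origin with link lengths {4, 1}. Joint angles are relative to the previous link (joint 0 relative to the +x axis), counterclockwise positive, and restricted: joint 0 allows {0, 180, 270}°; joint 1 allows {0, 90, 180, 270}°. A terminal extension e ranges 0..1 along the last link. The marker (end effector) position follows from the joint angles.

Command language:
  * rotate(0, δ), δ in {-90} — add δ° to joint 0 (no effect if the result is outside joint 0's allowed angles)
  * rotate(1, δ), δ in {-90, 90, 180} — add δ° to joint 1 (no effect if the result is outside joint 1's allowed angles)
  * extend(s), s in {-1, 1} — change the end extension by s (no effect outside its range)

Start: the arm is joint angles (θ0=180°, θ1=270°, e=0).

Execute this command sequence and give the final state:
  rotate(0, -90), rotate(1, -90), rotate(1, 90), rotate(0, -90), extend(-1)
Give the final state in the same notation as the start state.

initial: joint angles (θ0=180°, θ1=270°, e=0)
[1] after rotate(0, -90): joint angles (θ0=180°, θ1=270°, e=0)
[2] after rotate(1, -90): joint angles (θ0=180°, θ1=180°, e=0)
[3] after rotate(1, 90): joint angles (θ0=180°, θ1=270°, e=0)
[4] after rotate(0, -90): joint angles (θ0=180°, θ1=270°, e=0)
[5] after extend(-1): joint angles (θ0=180°, θ1=270°, e=0)

joint angles (θ0=180°, θ1=270°, e=0)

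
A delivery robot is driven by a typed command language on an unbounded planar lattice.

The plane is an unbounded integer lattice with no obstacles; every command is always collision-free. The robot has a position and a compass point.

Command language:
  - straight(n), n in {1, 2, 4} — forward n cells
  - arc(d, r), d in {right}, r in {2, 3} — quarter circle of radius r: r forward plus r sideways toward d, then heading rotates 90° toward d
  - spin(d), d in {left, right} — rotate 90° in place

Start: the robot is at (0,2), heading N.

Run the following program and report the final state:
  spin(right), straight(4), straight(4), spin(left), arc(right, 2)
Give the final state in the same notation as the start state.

at (10,4), heading E

initial: at (0,2), heading N
t=1 spin(right) ⇒ at (0,2), heading E
t=2 straight(4) ⇒ at (4,2), heading E
t=3 straight(4) ⇒ at (8,2), heading E
t=4 spin(left) ⇒ at (8,2), heading N
t=5 arc(right, 2) ⇒ at (10,4), heading E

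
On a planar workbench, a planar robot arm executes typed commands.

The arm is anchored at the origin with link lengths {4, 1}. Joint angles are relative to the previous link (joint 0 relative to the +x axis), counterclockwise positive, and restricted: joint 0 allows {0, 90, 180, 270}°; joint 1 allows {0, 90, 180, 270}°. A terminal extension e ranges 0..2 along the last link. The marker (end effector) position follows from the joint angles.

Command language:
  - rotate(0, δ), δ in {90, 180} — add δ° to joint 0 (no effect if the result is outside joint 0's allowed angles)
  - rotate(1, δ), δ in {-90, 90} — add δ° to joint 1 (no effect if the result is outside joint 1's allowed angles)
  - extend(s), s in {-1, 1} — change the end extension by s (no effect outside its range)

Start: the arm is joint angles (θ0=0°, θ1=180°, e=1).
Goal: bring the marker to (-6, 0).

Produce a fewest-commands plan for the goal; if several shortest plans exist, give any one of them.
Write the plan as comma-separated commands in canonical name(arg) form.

rotate(0, 180), rotate(1, 90), rotate(1, 90)

start: joint angles (θ0=0°, θ1=180°, e=1)
1. rotate(0, 180) → joint angles (θ0=180°, θ1=180°, e=1)
2. rotate(1, 90) → joint angles (θ0=180°, θ1=270°, e=1)
3. rotate(1, 90) → joint angles (θ0=180°, θ1=0°, e=1)
shorter routes all fall short; 3 is best.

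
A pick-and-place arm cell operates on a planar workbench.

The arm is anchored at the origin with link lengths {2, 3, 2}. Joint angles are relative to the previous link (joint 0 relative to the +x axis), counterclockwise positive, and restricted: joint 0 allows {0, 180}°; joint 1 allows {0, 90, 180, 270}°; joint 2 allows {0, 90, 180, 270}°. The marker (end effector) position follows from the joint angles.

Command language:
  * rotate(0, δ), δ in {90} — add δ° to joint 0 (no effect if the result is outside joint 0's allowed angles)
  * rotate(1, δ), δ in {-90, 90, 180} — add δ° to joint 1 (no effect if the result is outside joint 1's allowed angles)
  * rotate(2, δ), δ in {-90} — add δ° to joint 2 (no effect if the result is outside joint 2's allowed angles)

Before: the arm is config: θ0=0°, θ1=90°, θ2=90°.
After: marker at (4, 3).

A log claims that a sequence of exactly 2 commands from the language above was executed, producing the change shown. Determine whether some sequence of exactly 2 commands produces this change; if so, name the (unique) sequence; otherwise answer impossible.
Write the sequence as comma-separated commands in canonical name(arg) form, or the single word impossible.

rotate(2, -90), rotate(2, -90)

t0: config: θ0=0°, θ1=90°, θ2=90°
1. rotate(2, -90) → config: θ0=0°, θ1=90°, θ2=0°
2. rotate(2, -90) → config: θ0=0°, θ1=90°, θ2=270°
no rival 2-sequence matches.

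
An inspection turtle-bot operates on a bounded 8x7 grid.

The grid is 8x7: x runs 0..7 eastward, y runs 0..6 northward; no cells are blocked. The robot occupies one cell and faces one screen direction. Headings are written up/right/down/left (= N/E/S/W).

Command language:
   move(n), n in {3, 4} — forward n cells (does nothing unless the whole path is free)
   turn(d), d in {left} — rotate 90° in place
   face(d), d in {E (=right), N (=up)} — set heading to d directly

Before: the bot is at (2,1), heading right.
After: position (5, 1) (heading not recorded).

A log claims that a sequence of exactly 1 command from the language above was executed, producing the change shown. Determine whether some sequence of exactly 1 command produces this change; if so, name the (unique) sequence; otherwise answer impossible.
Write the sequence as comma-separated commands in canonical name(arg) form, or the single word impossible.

move(3)

from: at (2,1), heading right
1. move(3) → at (5,1), heading right
no other 1-command option fits: unique.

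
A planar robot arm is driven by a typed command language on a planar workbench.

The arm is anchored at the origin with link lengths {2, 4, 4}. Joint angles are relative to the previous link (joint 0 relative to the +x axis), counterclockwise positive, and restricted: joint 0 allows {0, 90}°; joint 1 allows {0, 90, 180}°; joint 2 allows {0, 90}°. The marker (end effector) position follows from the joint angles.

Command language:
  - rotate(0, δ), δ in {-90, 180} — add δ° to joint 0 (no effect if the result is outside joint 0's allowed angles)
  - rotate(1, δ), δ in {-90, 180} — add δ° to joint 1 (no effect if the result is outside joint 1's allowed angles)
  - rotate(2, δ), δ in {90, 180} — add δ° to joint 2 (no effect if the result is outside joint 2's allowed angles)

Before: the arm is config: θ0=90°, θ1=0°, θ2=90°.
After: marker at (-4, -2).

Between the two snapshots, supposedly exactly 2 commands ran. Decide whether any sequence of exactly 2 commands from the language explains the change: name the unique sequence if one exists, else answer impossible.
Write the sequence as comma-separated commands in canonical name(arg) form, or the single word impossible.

rotate(1, 180), rotate(1, -90)

key: order matters: swapping rotate(1, 180) and rotate(1, -90) lands elsewhere
start: config: θ0=90°, θ1=0°, θ2=90°
1. rotate(1, 180) → config: θ0=90°, θ1=180°, θ2=90°
2. rotate(1, -90) → config: θ0=90°, θ1=90°, θ2=90°
all 36 alternatives checked — unique.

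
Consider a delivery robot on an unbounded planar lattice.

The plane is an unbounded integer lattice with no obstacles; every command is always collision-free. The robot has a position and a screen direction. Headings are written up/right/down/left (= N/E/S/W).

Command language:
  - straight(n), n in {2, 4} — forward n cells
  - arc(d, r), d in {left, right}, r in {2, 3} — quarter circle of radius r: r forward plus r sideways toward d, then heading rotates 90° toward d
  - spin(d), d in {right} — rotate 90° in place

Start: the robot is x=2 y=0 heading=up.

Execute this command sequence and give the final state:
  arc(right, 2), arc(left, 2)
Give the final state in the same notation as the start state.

t0: x=2 y=0 heading=up
1. arc(right, 2) → x=4 y=2 heading=right
2. arc(left, 2) → x=6 y=4 heading=up

x=6 y=4 heading=up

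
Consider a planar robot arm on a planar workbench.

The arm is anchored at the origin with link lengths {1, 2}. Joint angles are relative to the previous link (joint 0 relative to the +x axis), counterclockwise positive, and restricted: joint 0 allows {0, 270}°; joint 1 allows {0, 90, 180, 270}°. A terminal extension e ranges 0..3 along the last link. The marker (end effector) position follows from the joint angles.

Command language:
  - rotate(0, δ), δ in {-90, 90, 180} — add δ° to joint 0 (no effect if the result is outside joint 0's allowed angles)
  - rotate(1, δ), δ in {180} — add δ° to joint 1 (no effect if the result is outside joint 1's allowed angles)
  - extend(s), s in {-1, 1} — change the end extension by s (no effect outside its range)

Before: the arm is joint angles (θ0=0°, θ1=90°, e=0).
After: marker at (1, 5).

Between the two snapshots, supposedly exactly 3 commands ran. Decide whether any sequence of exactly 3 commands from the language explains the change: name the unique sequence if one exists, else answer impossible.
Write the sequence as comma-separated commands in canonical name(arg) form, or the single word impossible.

extend(1), extend(1), extend(1)

from: joint angles (θ0=0°, θ1=90°, e=0)
step 1 (extend(1)): joint angles (θ0=0°, θ1=90°, e=1)
step 2 (extend(1)): joint angles (θ0=0°, θ1=90°, e=2)
step 3 (extend(1)): joint angles (θ0=0°, θ1=90°, e=3)
no other 3-command option fits: unique.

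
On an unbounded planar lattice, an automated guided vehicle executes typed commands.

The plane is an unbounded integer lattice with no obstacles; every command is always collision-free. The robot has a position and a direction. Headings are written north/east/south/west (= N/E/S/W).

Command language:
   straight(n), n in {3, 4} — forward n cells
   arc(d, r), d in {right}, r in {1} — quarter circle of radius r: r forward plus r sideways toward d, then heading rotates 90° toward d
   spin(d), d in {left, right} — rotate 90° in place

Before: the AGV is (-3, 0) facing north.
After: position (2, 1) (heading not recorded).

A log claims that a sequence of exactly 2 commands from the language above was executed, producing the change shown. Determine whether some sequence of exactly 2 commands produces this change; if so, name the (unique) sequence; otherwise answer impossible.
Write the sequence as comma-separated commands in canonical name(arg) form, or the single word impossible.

key: order matters: swapping arc(right, 1) and straight(4) lands elsewhere
start: (-3, 0) facing north
t=1 arc(right, 1) ⇒ (-2, 1) facing east
t=2 straight(4) ⇒ (2, 1) facing east
no rival 2-sequence matches.

arc(right, 1), straight(4)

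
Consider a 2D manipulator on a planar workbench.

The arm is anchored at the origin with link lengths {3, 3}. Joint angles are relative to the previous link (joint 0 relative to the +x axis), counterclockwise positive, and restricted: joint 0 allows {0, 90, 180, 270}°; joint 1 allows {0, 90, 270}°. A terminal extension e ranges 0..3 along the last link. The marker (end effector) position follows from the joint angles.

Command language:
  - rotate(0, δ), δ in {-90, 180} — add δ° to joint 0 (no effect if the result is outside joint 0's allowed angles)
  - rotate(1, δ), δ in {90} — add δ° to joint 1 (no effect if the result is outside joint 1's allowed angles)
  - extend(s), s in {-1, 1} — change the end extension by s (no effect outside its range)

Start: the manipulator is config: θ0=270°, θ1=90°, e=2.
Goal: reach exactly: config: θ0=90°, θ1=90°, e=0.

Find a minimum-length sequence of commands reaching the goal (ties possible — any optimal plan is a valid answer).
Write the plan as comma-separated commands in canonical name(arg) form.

t0: config: θ0=270°, θ1=90°, e=2
step 1 (extend(-1)): config: θ0=270°, θ1=90°, e=1
step 2 (extend(-1)): config: θ0=270°, θ1=90°, e=0
step 3 (rotate(0, 180)): config: θ0=90°, θ1=90°, e=0
minimal: 3 command(s), checked below 3.

extend(-1), extend(-1), rotate(0, 180)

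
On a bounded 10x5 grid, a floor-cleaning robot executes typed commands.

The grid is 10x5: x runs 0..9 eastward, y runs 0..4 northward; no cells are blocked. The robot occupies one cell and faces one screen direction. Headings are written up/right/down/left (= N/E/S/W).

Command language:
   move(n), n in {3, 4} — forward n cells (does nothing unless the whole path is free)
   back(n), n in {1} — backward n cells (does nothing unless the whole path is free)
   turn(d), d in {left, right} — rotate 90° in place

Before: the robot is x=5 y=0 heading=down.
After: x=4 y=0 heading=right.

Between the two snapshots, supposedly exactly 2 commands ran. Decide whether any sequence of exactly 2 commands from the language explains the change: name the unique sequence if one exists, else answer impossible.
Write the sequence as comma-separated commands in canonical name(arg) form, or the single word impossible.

turn(left), back(1)

key: cell and facing (now E) both changed — the 2 commands mix motion and turning
begin: x=5 y=0 heading=down
[1] after turn(left): x=5 y=0 heading=right
[2] after back(1): x=4 y=0 heading=right
uniquely the one of 25 2-step routes that fits.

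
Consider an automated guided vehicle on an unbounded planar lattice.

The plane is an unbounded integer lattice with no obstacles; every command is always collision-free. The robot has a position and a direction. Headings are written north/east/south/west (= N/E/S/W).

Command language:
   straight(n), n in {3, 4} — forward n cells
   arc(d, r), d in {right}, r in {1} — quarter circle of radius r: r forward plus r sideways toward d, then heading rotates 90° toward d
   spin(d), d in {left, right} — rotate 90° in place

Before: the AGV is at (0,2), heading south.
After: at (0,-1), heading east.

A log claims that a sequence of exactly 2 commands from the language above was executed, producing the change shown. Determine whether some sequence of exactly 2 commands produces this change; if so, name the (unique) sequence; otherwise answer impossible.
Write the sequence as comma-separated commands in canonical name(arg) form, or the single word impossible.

key: running spin(left) before straight(3) would end elsewhere — order is forced
t0: at (0,2), heading south
t=1 straight(3) ⇒ at (0,-1), heading south
t=2 spin(left) ⇒ at (0,-1), heading east
no rival 2-sequence matches.

straight(3), spin(left)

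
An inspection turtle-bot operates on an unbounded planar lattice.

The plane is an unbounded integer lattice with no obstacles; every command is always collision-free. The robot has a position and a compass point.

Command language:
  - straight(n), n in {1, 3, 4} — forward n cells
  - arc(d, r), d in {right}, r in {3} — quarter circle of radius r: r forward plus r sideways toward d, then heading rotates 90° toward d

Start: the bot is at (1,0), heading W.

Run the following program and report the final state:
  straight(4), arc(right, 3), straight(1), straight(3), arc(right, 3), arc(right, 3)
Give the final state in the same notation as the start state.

begin: at (1,0), heading W
step 1 (straight(4)): at (-3,0), heading W
step 2 (arc(right, 3)): at (-6,3), heading N
step 3 (straight(1)): at (-6,4), heading N
step 4 (straight(3)): at (-6,7), heading N
step 5 (arc(right, 3)): at (-3,10), heading E
step 6 (arc(right, 3)): at (0,7), heading S

at (0,7), heading S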